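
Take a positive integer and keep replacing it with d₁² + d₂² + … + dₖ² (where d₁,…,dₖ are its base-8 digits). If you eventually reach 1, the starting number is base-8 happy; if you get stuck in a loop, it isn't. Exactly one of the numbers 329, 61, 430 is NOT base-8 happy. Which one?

61

329: 329 → 27 → 18 → 8 → 1  — reaches 1 (base-8 happy)
61: 61 → 74 → 6 → 36 → 32 → 16 → 4 → 16  — repeats 16 (not base-8 happy)
430: 430 → 97 → 18 → 8 → 1  — reaches 1 (base-8 happy)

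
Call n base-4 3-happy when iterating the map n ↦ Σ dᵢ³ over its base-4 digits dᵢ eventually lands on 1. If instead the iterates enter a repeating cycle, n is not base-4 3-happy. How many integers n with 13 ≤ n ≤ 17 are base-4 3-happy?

1

13: 13 → 28 → 28  — not base-4 3-happy
14: 14 → 35 → 35  — not base-4 3-happy
15: 15 → 54 → 36 → 9 → 9  — not base-4 3-happy
16: 16 → 1  — base-4 3-happy
17: 17 → 2 → 8 → 8  — not base-4 3-happy
base-4 3-happy: 16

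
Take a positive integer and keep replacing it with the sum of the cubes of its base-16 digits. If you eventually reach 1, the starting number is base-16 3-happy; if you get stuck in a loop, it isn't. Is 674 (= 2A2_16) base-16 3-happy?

not base-16 3-happy

674 = (2,10,2)_16 → 2³ + 10³ + 2³ = 1016
1016 = (3,15,8)_16 → 3³ + 15³ + 8³ = 3914
3914 = (15,4,10)_16 → 15³ + 4³ + 10³ = 4439
4439 = (1,1,5,7)_16 → 1³ + 1³ + 5³ + 7³ = 470
470 = (1,13,6)_16 → 1³ + 13³ + 6³ = 2414
2414 = (9,6,14)_16 → 9³ + 6³ + 14³ = 3689
3689 = (14,6,9)_16 → 14³ + 6³ + 9³ = 3689  — 3689 already seen; the sequence cycles without reaching 1.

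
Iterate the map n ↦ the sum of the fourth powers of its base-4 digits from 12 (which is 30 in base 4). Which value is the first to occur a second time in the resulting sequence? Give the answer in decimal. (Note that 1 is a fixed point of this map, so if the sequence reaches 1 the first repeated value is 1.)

81

12 = (3,0)_4 → 3⁴ + 0⁴ = 81
81 = (1,1,0,1)_4 → 1⁴ + 1⁴ + 0⁴ + 1⁴ = 3
3 = (3)_4 → 3⁴ = 81  — 81 already appeared earlier.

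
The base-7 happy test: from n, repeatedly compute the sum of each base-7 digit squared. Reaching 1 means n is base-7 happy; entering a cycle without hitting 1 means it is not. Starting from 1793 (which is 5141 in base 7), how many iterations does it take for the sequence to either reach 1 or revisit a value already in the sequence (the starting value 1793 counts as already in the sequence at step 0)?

6

1793 = (5,1,4,1)_7 → 5² + 1² + 4² + 1² = 25 + 1 + 16 + 1 = 43
43 = (6,1)_7 → 6² + 1² = 36 + 1 = 37
37 = (5,2)_7 → 5² + 2² = 25 + 4 = 29
29 = (4,1)_7 → 4² + 1² = 16 + 1 = 17
17 = (2,3)_7 → 2² + 3² = 4 + 9 = 13
13 = (1,6)_7 → 1² + 6² = 1 + 36 = 37  — 37 repeats.
That took 6 steps.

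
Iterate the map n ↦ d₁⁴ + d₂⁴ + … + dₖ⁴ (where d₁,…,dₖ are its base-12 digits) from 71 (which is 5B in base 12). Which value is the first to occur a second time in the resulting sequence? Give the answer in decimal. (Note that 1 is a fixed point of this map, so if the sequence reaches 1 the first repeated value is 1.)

20016

71 = (5,11)_12 → 5⁴ + 11⁴ = 15266
15266 = (8,10,0,2)_12 → 8⁴ + 10⁴ + 0⁴ + 2⁴ = 14112
14112 = (8,2,0,0)_12 → 8⁴ + 2⁴ + 0⁴ + 0⁴ = 4112
4112 = (2,4,6,8)_12 → 2⁴ + 4⁴ + 6⁴ + 8⁴ = 5664
5664 = (3,3,4,0)_12 → 3⁴ + 3⁴ + 4⁴ + 0⁴ = 418
418 = (2,10,10)_12 → 2⁴ + 10⁴ + 10⁴ = 20016
20016 = (11,7,0,0)_12 → 11⁴ + 7⁴ + 0⁴ + 0⁴ = 17042
17042 = (9,10,4,2)_12 → 9⁴ + 10⁴ + 4⁴ + 2⁴ = 16833
16833 = (9,8,10,9)_12 → 9⁴ + 8⁴ + 10⁴ + 9⁴ = 27218
27218 = (1,3,9,0,2)_12 → 1⁴ + 3⁴ + 9⁴ + 0⁴ + 2⁴ = 6659
6659 = (3,10,2,11)_12 → 3⁴ + 10⁴ + 2⁴ + 11⁴ = 24738
24738 = (1,2,3,9,6)_12 → 1⁴ + 2⁴ + 3⁴ + 9⁴ + 6⁴ = 7955
7955 = (4,7,2,11)_12 → 4⁴ + 7⁴ + 2⁴ + 11⁴ = 17314
17314 = (10,0,2,10)_12 → 10⁴ + 0⁴ + 2⁴ + 10⁴ = 20016  — 20016 already appeared earlier.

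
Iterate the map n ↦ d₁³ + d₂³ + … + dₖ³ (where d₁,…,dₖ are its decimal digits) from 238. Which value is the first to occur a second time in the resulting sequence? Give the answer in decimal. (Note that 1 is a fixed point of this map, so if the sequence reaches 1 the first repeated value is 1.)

238 → 2³ + 3³ + 8³ = 547
547 → 5³ + 4³ + 7³ = 532
532 → 5³ + 3³ + 2³ = 160
160 → 1³ + 6³ + 0³ = 217
217 → 2³ + 1³ + 7³ = 352
352 → 3³ + 5³ + 2³ = 160  — 160 already appeared earlier.

160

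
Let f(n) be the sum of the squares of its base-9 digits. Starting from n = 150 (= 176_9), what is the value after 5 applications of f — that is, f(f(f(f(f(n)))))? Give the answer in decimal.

150 = (1,7,6)_9 → 1² + 7² + 6² = 86
86 = (1,0,5)_9 → 1² + 0² + 5² = 26
26 = (2,8)_9 → 2² + 8² = 68
68 = (7,5)_9 → 7² + 5² = 74
74 = (8,2)_9 → 8² + 2² = 68

68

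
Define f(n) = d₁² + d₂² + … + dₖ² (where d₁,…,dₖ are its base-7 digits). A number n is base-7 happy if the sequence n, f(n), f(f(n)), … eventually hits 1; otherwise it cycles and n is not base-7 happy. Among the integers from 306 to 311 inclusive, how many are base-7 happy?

306: 306 → 62 → 38 → 34 → 52 → 10 → 10  (repeats 10)
307: 307 → 73 → 19 → 29 → 17 → 13 → 37 → 29  (repeats 29)
308: 308 → 40 → 50 → 2 → 4 → 16 → 8 → 2  (repeats 2)
309: 309 → 41 → 61 → 27 → 45 → 45  (repeats 45)
310: 310 → 44 → 40 → 50 → 2 → 4 → 16 → 8 → 2  (repeats 2)
311: 311 → 49 → 1  (reaches 1)
base-7 happy: 311

1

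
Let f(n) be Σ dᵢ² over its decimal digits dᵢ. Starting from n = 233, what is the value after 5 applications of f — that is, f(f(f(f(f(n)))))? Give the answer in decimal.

29

233 → 2² + 3² + 3² = 22
22 → 2² + 2² = 8
8 → 8² = 64
64 → 6² + 4² = 52
52 → 5² + 2² = 29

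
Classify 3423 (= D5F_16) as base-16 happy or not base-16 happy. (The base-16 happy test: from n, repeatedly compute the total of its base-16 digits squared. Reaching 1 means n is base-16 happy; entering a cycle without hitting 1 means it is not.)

3423 = (13,5,15)_16 → 13² + 5² + 15² = 169 + 25 + 225 = 419
419 = (1,10,3)_16 → 1² + 10² + 3² = 1 + 100 + 9 = 110
110 = (6,14)_16 → 6² + 14² = 36 + 196 = 232
232 = (14,8)_16 → 14² + 8² = 196 + 64 = 260
260 = (1,0,4)_16 → 1² + 0² + 4² = 1 + 0 + 16 = 17
17 = (1,1)_16 → 1² + 1² = 1 + 1 = 2
2 = (2)_16 → 2² = 4
4 = (4)_16 → 4² = 16
16 = (1,0)_16 → 1² + 0² = 1 + 0 = 1  — reached 1.

base-16 happy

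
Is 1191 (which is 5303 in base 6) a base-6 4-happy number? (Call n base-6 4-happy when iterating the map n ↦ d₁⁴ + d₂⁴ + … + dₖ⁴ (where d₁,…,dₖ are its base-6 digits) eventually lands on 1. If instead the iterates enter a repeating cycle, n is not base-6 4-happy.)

not base-6 4-happy

1191 = (5,3,0,3)_6 → 5⁴ + 3⁴ + 0⁴ + 3⁴ = 625 + 81 + 0 + 81 = 787
787 = (3,3,5,1)_6 → 3⁴ + 3⁴ + 5⁴ + 1⁴ = 81 + 81 + 625 + 1 = 788
788 = (3,3,5,2)_6 → 3⁴ + 3⁴ + 5⁴ + 2⁴ = 81 + 81 + 625 + 16 = 803
803 = (3,4,1,5)_6 → 3⁴ + 4⁴ + 1⁴ + 5⁴ = 81 + 256 + 1 + 625 = 963
963 = (4,2,4,3)_6 → 4⁴ + 2⁴ + 4⁴ + 3⁴ = 256 + 16 + 256 + 81 = 609
609 = (2,4,5,3)_6 → 2⁴ + 4⁴ + 5⁴ + 3⁴ = 16 + 256 + 625 + 81 = 978
978 = (4,3,1,0)_6 → 4⁴ + 3⁴ + 1⁴ + 0⁴ = 256 + 81 + 1 + 0 = 338
338 = (1,3,2,2)_6 → 1⁴ + 3⁴ + 2⁴ + 2⁴ = 1 + 81 + 16 + 16 = 114
114 = (3,1,0)_6 → 3⁴ + 1⁴ + 0⁴ = 81 + 1 + 0 = 82
82 = (2,1,4)_6 → 2⁴ + 1⁴ + 4⁴ = 16 + 1 + 256 = 273
273 = (1,1,3,3)_6 → 1⁴ + 1⁴ + 3⁴ + 3⁴ = 1 + 1 + 81 + 81 = 164
164 = (4,3,2)_6 → 4⁴ + 3⁴ + 2⁴ = 256 + 81 + 16 = 353
353 = (1,3,4,5)_6 → 1⁴ + 3⁴ + 4⁴ + 5⁴ = 1 + 81 + 256 + 625 = 963  — 963 already seen; the sequence cycles without reaching 1.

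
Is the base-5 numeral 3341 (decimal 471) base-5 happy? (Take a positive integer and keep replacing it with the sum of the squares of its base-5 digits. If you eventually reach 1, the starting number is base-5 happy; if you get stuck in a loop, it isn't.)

471 = (3,3,4,1)_5 → 35
35 = (1,2,0)_5 → 5
5 = (1,0)_5 → 1  — reached 1.

base-5 happy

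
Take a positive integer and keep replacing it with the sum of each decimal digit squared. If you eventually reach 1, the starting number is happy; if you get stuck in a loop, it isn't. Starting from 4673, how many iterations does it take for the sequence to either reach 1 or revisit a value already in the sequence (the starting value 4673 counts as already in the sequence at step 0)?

11

4673 → 4² + 6² + 7² + 3² = 110
110 → 1² + 1² + 0² = 2
2 → 2² = 4
4 → 4² = 16
16 → 1² + 6² = 37
37 → 3² + 7² = 58
58 → 5² + 8² = 89
89 → 8² + 9² = 145
145 → 1² + 4² + 5² = 42
42 → 4² + 2² = 20
20 → 2² + 0² = 4  — 4 repeats.
That took 11 steps.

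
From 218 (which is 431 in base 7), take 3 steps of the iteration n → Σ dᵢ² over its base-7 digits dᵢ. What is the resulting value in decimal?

218 = (4,3,1)_7 → 4² + 3² + 1² = 16 + 9 + 1 = 26
26 = (3,5)_7 → 3² + 5² = 9 + 25 = 34
34 = (4,6)_7 → 4² + 6² = 16 + 36 = 52

52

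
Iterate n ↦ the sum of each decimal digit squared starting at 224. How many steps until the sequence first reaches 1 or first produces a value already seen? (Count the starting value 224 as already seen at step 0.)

224 → 24
24 → 20
20 → 4
4 → 16
16 → 37
37 → 58
58 → 89
89 → 145
145 → 42
42 → 20  — 20 repeats.
That took 10 steps.

10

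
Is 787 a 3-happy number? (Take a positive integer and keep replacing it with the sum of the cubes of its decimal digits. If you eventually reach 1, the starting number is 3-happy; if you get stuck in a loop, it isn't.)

3-happy

787 → 7³ + 8³ + 7³ = 343 + 512 + 343 = 1198
1198 → 1³ + 1³ + 9³ + 8³ = 1 + 1 + 729 + 512 = 1243
1243 → 1³ + 2³ + 4³ + 3³ = 1 + 8 + 64 + 27 = 100
100 → 1³ + 0³ + 0³ = 1 + 0 + 0 = 1  — reached 1.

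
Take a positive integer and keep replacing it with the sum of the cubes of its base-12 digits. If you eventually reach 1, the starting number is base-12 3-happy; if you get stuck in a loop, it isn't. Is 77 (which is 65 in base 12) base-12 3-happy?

77 = (6,5)_12 → 6³ + 5³ = 216 + 125 = 341
341 = (2,4,5)_12 → 2³ + 4³ + 5³ = 8 + 64 + 125 = 197
197 = (1,4,5)_12 → 1³ + 4³ + 5³ = 1 + 64 + 125 = 190
190 = (1,3,10)_12 → 1³ + 3³ + 10³ = 1 + 27 + 1000 = 1028
1028 = (7,1,8)_12 → 7³ + 1³ + 8³ = 343 + 1 + 512 = 856
856 = (5,11,4)_12 → 5³ + 11³ + 4³ = 125 + 1331 + 64 = 1520
1520 = (10,6,8)_12 → 10³ + 6³ + 8³ = 1000 + 216 + 512 = 1728
1728 = (1,0,0,0)_12 → 1³ + 0³ + 0³ + 0³ = 1 + 0 + 0 + 0 = 1  — reached 1.

base-12 3-happy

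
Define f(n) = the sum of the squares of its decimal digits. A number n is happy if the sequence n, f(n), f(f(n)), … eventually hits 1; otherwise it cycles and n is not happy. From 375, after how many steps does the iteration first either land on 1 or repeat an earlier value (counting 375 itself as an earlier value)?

11

375 → 3² + 7² + 5² = 83
83 → 8² + 3² = 73
73 → 7² + 3² = 58
58 → 5² + 8² = 89
89 → 8² + 9² = 145
145 → 1² + 4² + 5² = 42
42 → 4² + 2² = 20
20 → 2² + 0² = 4
4 → 4² = 16
16 → 1² + 6² = 37
37 → 3² + 7² = 58  — 58 repeats.
That took 11 steps.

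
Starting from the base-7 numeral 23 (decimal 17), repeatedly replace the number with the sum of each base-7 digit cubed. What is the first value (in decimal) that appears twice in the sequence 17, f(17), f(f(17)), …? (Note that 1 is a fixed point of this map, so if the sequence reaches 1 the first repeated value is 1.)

17

17 = (2,3)_7 → 2³ + 3³ = 8 + 27 = 35
35 = (5,0)_7 → 5³ + 0³ = 125 + 0 = 125
125 = (2,3,6)_7 → 2³ + 3³ + 6³ = 8 + 27 + 216 = 251
251 = (5,0,6)_7 → 5³ + 0³ + 6³ = 125 + 0 + 216 = 341
341 = (6,6,5)_7 → 6³ + 6³ + 5³ = 216 + 216 + 125 = 557
557 = (1,4,2,4)_7 → 1³ + 4³ + 2³ + 4³ = 1 + 64 + 8 + 64 = 137
137 = (2,5,4)_7 → 2³ + 5³ + 4³ = 8 + 125 + 64 = 197
197 = (4,0,1)_7 → 4³ + 0³ + 1³ = 64 + 0 + 1 = 65
65 = (1,2,2)_7 → 1³ + 2³ + 2³ = 1 + 8 + 8 = 17  — 17 already appeared earlier.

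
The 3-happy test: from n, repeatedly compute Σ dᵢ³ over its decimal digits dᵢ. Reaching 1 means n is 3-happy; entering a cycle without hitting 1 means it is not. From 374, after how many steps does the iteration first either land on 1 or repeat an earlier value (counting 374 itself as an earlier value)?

374 → 3³ + 7³ + 4³ = 434
434 → 4³ + 3³ + 4³ = 155
155 → 1³ + 5³ + 5³ = 251
251 → 2³ + 5³ + 1³ = 134
134 → 1³ + 3³ + 4³ = 92
92 → 9³ + 2³ = 737
737 → 7³ + 3³ + 7³ = 713
713 → 7³ + 1³ + 3³ = 371
371 → 3³ + 7³ + 1³ = 371  — 371 repeats.
That took 9 steps.

9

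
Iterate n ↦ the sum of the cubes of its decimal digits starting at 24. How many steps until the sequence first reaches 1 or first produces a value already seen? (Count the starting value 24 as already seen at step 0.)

24 → 2³ + 4³ = 72
72 → 7³ + 2³ = 351
351 → 3³ + 5³ + 1³ = 153
153 → 1³ + 5³ + 3³ = 153  — 153 repeats.
That took 4 steps.

4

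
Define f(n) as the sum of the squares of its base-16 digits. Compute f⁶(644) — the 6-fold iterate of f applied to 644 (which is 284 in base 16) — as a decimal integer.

644 = (2,8,4)_16 → 2² + 8² + 4² = 84
84 = (5,4)_16 → 5² + 4² = 41
41 = (2,9)_16 → 2² + 9² = 85
85 = (5,5)_16 → 5² + 5² = 50
50 = (3,2)_16 → 3² + 2² = 13
13 = (13)_16 → 13² = 169

169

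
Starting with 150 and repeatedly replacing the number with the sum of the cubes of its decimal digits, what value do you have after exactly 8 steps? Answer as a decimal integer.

150 → 1³ + 5³ + 0³ = 126
126 → 1³ + 2³ + 6³ = 225
225 → 2³ + 2³ + 5³ = 141
141 → 1³ + 4³ + 1³ = 66
66 → 6³ + 6³ = 432
432 → 4³ + 3³ + 2³ = 99
99 → 9³ + 9³ = 1458
1458 → 1³ + 4³ + 5³ + 8³ = 702

702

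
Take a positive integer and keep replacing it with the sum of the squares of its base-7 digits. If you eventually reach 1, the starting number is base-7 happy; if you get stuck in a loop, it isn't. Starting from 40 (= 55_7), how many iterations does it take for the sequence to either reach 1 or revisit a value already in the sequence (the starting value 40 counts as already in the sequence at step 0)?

40 = (5,5)_7 → 5² + 5² = 25 + 25 = 50
50 = (1,0,1)_7 → 1² + 0² + 1² = 1 + 0 + 1 = 2
2 = (2)_7 → 2² = 4
4 = (4)_7 → 4² = 16
16 = (2,2)_7 → 2² + 2² = 4 + 4 = 8
8 = (1,1)_7 → 1² + 1² = 1 + 1 = 2  — 2 repeats.
That took 6 steps.

6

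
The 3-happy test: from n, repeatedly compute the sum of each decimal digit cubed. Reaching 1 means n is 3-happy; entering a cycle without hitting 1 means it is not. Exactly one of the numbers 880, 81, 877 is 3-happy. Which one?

877

880: 880 → 1024 → 73 → 370 → 370  — repeats 370 (not 3-happy)
81: 81 → 513 → 153 → 153  — repeats 153 (not 3-happy)
877: 877 → 1198 → 1243 → 100 → 1  — reaches 1 (3-happy)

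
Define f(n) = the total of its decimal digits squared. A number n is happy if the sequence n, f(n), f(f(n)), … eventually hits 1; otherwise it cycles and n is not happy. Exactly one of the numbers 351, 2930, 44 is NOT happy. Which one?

351

351: 351 → 35 → 34 → 25 → 29 → 85 → 89 → 145 → 42 → 20 → 4 → 16 → 37 → 58 → 89  — repeats 89 (not happy)
2930: 2930 → 94 → 97 → 130 → 10 → 1  — reaches 1 (happy)
44: 44 → 32 → 13 → 10 → 1  — reaches 1 (happy)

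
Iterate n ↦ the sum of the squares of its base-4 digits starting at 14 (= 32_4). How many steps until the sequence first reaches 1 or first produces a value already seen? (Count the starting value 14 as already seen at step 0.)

14 = (3,2)_4 → 3² + 2² = 13
13 = (3,1)_4 → 3² + 1² = 10
10 = (2,2)_4 → 2² + 2² = 8
8 = (2,0)_4 → 2² + 0² = 4
4 = (1,0)_4 → 1² + 0² = 1  — reached 1.
That took 5 steps.

5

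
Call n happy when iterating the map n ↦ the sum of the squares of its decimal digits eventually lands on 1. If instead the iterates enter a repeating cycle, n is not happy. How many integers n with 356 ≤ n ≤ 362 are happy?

356: 356 → 70 → 49 → 97 → 130 → 10 → 1  (reaches 1)
357: 357 → 83 → 73 → 58 → 89 → 145 → 42 → 20 → 4 → 16 → 37 → 58  (repeats 58)
358: 358 → 98 → 145 → 42 → 20 → 4 → 16 → 37 → 58 → 89 → 145  (repeats 145)
359: 359 → 115 → 27 → 53 → 34 → 25 → 29 → 85 → 89 → 145 → 42 → 20 → 4 → 16 → 37 → 58 → 89  (repeats 89)
360: 360 → 45 → 41 → 17 → 50 → 25 → 29 → 85 → 89 → 145 → 42 → 20 → 4 → 16 → 37 → 58 → 89  (repeats 89)
361: 361 → 46 → 52 → 29 → 85 → 89 → 145 → 42 → 20 → 4 → 16 → 37 → 58 → 89  (repeats 89)
362: 362 → 49 → 97 → 130 → 10 → 1  (reaches 1)
happy: 356, 362

2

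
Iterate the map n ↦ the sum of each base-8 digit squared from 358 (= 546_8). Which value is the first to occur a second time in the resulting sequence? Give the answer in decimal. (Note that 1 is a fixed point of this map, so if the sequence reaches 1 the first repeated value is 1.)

1

358 = (5,4,6)_8 → 5² + 4² + 6² = 25 + 16 + 36 = 77
77 = (1,1,5)_8 → 1² + 1² + 5² = 1 + 1 + 25 = 27
27 = (3,3)_8 → 3² + 3² = 9 + 9 = 18
18 = (2,2)_8 → 2² + 2² = 4 + 4 = 8
8 = (1,0)_8 → 1² + 0² = 1 + 0 = 1  — reached the fixed point 1.
1 → 1, so 1 is the first repeated value.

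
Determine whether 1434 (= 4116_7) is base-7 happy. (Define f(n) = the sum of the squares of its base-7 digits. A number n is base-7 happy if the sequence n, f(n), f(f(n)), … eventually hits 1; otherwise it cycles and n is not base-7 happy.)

1434 = (4,1,1,6)_7 → 54
54 = (1,0,5)_7 → 26
26 = (3,5)_7 → 34
34 = (4,6)_7 → 52
52 = (1,0,3)_7 → 10
10 = (1,3)_7 → 10  — 10 already seen; the sequence cycles without reaching 1.

not base-7 happy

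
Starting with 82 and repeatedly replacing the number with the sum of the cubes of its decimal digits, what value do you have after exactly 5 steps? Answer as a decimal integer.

133

82 → 8³ + 2³ = 512 + 8 = 520
520 → 5³ + 2³ + 0³ = 125 + 8 + 0 = 133
133 → 1³ + 3³ + 3³ = 1 + 27 + 27 = 55
55 → 5³ + 5³ = 125 + 125 = 250
250 → 2³ + 5³ + 0³ = 8 + 125 + 0 = 133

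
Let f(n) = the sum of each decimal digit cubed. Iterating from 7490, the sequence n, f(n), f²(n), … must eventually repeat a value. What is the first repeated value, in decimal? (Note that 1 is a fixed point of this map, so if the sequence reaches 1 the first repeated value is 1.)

7490 → 1136
1136 → 245
245 → 197
197 → 1073
1073 → 371
371 → 371  — 371 already appeared earlier.

371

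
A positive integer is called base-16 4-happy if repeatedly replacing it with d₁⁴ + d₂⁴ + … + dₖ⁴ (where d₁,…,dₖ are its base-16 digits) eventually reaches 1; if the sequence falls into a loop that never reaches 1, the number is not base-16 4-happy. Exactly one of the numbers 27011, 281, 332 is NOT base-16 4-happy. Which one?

27011

27011: 27011 → 12034 → 50657 → 59778 → 49089 → 86003 → 101588 → 53650 → 35139 → 10994 → 60657 → 109778 → 59314 → 55474 → 47314 → 47314  — repeats 47314 (not base-16 4-happy)
281: 281 → 6563 → 16643 → 338 → 642 → 4128 → 17 → 2 → 16 → 1  — reaches 1 (base-16 4-happy)
332: 332 → 20993 → 642 → 4128 → 17 → 2 → 16 → 1  — reaches 1 (base-16 4-happy)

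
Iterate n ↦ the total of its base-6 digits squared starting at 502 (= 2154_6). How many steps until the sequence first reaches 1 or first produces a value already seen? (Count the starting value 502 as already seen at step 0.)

13

502 = (2,1,5,4)_6 → 2² + 1² + 5² + 4² = 46
46 = (1,1,4)_6 → 1² + 1² + 4² = 18
18 = (3,0)_6 → 3² + 0² = 9
9 = (1,3)_6 → 1² + 3² = 10
10 = (1,4)_6 → 1² + 4² = 17
17 = (2,5)_6 → 2² + 5² = 29
29 = (4,5)_6 → 4² + 5² = 41
41 = (1,0,5)_6 → 1² + 0² + 5² = 26
26 = (4,2)_6 → 4² + 2² = 20
20 = (3,2)_6 → 3² + 2² = 13
13 = (2,1)_6 → 2² + 1² = 5
5 = (5)_6 → 5² = 25
25 = (4,1)_6 → 4² + 1² = 17  — 17 repeats.
That took 13 steps.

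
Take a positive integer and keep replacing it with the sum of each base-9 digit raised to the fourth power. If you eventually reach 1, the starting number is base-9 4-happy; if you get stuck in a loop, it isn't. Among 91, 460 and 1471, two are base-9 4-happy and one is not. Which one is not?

91: 91 → 3 → 81 → 1  — reaches 1 (base-9 4-happy)
460: 460 → 1922 → 2562 → 2258 → 6578 → 4098 → 1956 → 1394 → 8194 → 290 → 722 → 8208 → 114 → 1378 → 4098  — repeats 4098 (not base-9 4-happy)
1471: 1471 → 273 → 243 → 81 → 1  — reaches 1 (base-9 4-happy)

460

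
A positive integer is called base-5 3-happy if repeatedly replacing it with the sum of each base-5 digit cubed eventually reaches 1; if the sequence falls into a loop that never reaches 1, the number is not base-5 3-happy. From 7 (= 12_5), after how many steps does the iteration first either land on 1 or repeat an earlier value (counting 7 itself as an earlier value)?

7 = (1,2)_5 → 1³ + 2³ = 1 + 8 = 9
9 = (1,4)_5 → 1³ + 4³ = 1 + 64 = 65
65 = (2,3,0)_5 → 2³ + 3³ + 0³ = 8 + 27 + 0 = 35
35 = (1,2,0)_5 → 1³ + 2³ + 0³ = 1 + 8 + 0 = 9  — 9 repeats.
That took 4 steps.

4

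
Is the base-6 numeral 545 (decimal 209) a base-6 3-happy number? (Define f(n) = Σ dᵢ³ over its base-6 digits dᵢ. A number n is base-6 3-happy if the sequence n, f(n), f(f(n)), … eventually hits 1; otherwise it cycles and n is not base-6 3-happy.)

209 = (5,4,5)_6 → 5³ + 4³ + 5³ = 125 + 64 + 125 = 314
314 = (1,2,4,2)_6 → 1³ + 2³ + 4³ + 2³ = 1 + 8 + 64 + 8 = 81
81 = (2,1,3)_6 → 2³ + 1³ + 3³ = 8 + 1 + 27 = 36
36 = (1,0,0)_6 → 1³ + 0³ + 0³ = 1 + 0 + 0 = 1  — reached 1.

base-6 3-happy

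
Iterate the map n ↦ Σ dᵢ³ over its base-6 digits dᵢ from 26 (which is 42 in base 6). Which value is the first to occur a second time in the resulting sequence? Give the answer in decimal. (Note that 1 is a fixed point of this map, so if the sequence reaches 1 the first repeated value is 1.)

26 = (4,2)_6 → 4³ + 2³ = 64 + 8 = 72
72 = (2,0,0)_6 → 2³ + 0³ + 0³ = 8 + 0 + 0 = 8
8 = (1,2)_6 → 1³ + 2³ = 1 + 8 = 9
9 = (1,3)_6 → 1³ + 3³ = 1 + 27 = 28
28 = (4,4)_6 → 4³ + 4³ = 64 + 64 = 128
128 = (3,3,2)_6 → 3³ + 3³ + 2³ = 27 + 27 + 8 = 62
62 = (1,4,2)_6 → 1³ + 4³ + 2³ = 1 + 64 + 8 = 73
73 = (2,0,1)_6 → 2³ + 0³ + 1³ = 8 + 0 + 1 = 9  — 9 already appeared earlier.

9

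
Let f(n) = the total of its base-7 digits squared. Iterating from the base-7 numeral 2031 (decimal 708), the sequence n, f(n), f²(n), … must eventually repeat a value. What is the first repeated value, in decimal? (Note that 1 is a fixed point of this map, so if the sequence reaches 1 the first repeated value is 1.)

4

708 = (2,0,3,1)_7 → 2² + 0² + 3² + 1² = 4 + 0 + 9 + 1 = 14
14 = (2,0)_7 → 2² + 0² = 4 + 0 = 4
4 = (4)_7 → 4² = 16
16 = (2,2)_7 → 2² + 2² = 4 + 4 = 8
8 = (1,1)_7 → 1² + 1² = 1 + 1 = 2
2 = (2)_7 → 2² = 4  — 4 already appeared earlier.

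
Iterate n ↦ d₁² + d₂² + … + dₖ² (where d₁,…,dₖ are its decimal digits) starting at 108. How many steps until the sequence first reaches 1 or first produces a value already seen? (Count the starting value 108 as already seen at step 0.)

108 → 65
65 → 61
61 → 37
37 → 58
58 → 89
89 → 145
145 → 42
42 → 20
20 → 4
4 → 16
16 → 37  — 37 repeats.
That took 11 steps.

11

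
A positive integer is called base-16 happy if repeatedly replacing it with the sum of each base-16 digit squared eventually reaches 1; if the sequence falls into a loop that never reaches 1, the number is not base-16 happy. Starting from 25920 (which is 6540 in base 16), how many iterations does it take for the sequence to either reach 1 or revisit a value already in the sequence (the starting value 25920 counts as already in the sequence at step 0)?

25920 = (6,5,4,0)_16 → 6² + 5² + 4² + 0² = 77
77 = (4,13)_16 → 4² + 13² = 185
185 = (11,9)_16 → 11² + 9² = 202
202 = (12,10)_16 → 12² + 10² = 244
244 = (15,4)_16 → 15² + 4² = 241
241 = (15,1)_16 → 15² + 1² = 226
226 = (14,2)_16 → 14² + 2² = 200
200 = (12,8)_16 → 12² + 8² = 208
208 = (13,0)_16 → 13² + 0² = 169
169 = (10,9)_16 → 10² + 9² = 181
181 = (11,5)_16 → 11² + 5² = 146
146 = (9,2)_16 → 9² + 2² = 85
85 = (5,5)_16 → 5² + 5² = 50
50 = (3,2)_16 → 3² + 2² = 13
13 = (13)_16 → 13² = 169  — 169 repeats.
That took 15 steps.

15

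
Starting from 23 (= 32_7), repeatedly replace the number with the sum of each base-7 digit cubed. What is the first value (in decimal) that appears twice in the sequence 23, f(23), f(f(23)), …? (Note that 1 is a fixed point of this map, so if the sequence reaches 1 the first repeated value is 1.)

23 = (3,2)_7 → 3³ + 2³ = 27 + 8 = 35
35 = (5,0)_7 → 5³ + 0³ = 125 + 0 = 125
125 = (2,3,6)_7 → 2³ + 3³ + 6³ = 8 + 27 + 216 = 251
251 = (5,0,6)_7 → 5³ + 0³ + 6³ = 125 + 0 + 216 = 341
341 = (6,6,5)_7 → 6³ + 6³ + 5³ = 216 + 216 + 125 = 557
557 = (1,4,2,4)_7 → 1³ + 4³ + 2³ + 4³ = 1 + 64 + 8 + 64 = 137
137 = (2,5,4)_7 → 2³ + 5³ + 4³ = 8 + 125 + 64 = 197
197 = (4,0,1)_7 → 4³ + 0³ + 1³ = 64 + 0 + 1 = 65
65 = (1,2,2)_7 → 1³ + 2³ + 2³ = 1 + 8 + 8 = 17
17 = (2,3)_7 → 2³ + 3³ = 8 + 27 = 35  — 35 already appeared earlier.

35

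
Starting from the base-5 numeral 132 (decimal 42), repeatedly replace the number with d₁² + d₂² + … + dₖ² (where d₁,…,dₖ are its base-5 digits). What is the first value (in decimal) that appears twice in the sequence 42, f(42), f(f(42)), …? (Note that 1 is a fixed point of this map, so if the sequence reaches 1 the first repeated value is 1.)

16

42 = (1,3,2)_5 → 1² + 3² + 2² = 14
14 = (2,4)_5 → 2² + 4² = 20
20 = (4,0)_5 → 4² + 0² = 16
16 = (3,1)_5 → 3² + 1² = 10
10 = (2,0)_5 → 2² + 0² = 4
4 = (4)_5 → 4² = 16  — 16 already appeared earlier.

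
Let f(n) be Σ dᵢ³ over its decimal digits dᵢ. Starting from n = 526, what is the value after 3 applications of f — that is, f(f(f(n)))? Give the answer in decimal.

520

526 → 5³ + 2³ + 6³ = 349
349 → 3³ + 4³ + 9³ = 820
820 → 8³ + 2³ + 0³ = 520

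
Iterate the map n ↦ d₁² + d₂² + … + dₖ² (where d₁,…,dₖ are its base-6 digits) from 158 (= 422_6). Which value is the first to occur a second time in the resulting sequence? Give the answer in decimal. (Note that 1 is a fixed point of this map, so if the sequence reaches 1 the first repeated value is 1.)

158 = (4,2,2)_6 → 4² + 2² + 2² = 24
24 = (4,0)_6 → 4² + 0² = 16
16 = (2,4)_6 → 2² + 4² = 20
20 = (3,2)_6 → 3² + 2² = 13
13 = (2,1)_6 → 2² + 1² = 5
5 = (5)_6 → 5² = 25
25 = (4,1)_6 → 4² + 1² = 17
17 = (2,5)_6 → 2² + 5² = 29
29 = (4,5)_6 → 4² + 5² = 41
41 = (1,0,5)_6 → 1² + 0² + 5² = 26
26 = (4,2)_6 → 4² + 2² = 20  — 20 already appeared earlier.

20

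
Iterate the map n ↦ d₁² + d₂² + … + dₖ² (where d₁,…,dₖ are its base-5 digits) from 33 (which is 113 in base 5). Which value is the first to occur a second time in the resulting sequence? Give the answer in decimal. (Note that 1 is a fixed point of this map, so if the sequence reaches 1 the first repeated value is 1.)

33 = (1,1,3)_5 → 1² + 1² + 3² = 1 + 1 + 9 = 11
11 = (2,1)_5 → 2² + 1² = 4 + 1 = 5
5 = (1,0)_5 → 1² + 0² = 1 + 0 = 1  — reached the fixed point 1.
1 → 1, so 1 is the first repeated value.

1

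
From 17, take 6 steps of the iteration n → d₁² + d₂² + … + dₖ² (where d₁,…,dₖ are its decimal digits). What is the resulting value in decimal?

17 → 1² + 7² = 1 + 49 = 50
50 → 5² + 0² = 25 + 0 = 25
25 → 2² + 5² = 4 + 25 = 29
29 → 2² + 9² = 4 + 81 = 85
85 → 8² + 5² = 64 + 25 = 89
89 → 8² + 9² = 64 + 81 = 145

145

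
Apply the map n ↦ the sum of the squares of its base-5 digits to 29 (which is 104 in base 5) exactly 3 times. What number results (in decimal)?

29 = (1,0,4)_5 → 1² + 0² + 4² = 17
17 = (3,2)_5 → 3² + 2² = 13
13 = (2,3)_5 → 2² + 3² = 13

13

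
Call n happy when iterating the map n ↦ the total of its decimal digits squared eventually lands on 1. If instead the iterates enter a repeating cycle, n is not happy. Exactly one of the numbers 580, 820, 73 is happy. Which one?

820

580: 580 → 89 → 145 → 42 → 20 → 4 → 16 → 37 → 58 → 89  — repeats 89 (not happy)
820: 820 → 68 → 100 → 1  — reaches 1 (happy)
73: 73 → 58 → 89 → 145 → 42 → 20 → 4 → 16 → 37 → 58  — repeats 58 (not happy)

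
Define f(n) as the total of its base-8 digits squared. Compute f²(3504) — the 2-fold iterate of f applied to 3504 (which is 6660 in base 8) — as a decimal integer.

3504 = (6,6,6,0)_8 → 6² + 6² + 6² + 0² = 36 + 36 + 36 + 0 = 108
108 = (1,5,4)_8 → 1² + 5² + 4² = 1 + 25 + 16 = 42

42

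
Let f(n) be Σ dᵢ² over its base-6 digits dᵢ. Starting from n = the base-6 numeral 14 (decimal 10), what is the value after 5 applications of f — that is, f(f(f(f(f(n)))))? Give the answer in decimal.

10 = (1,4)_6 → 1² + 4² = 17
17 = (2,5)_6 → 2² + 5² = 29
29 = (4,5)_6 → 4² + 5² = 41
41 = (1,0,5)_6 → 1² + 0² + 5² = 26
26 = (4,2)_6 → 4² + 2² = 20

20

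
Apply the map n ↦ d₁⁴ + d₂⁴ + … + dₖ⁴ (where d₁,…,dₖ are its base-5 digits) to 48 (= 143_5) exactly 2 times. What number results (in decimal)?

194

48 = (1,4,3)_5 → 1⁴ + 4⁴ + 3⁴ = 338
338 = (2,3,2,3)_5 → 2⁴ + 3⁴ + 2⁴ + 3⁴ = 194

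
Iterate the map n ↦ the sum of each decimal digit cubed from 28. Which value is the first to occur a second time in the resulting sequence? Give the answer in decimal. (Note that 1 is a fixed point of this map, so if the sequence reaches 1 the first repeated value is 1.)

28 → 2³ + 8³ = 520
520 → 5³ + 2³ + 0³ = 133
133 → 1³ + 3³ + 3³ = 55
55 → 5³ + 5³ = 250
250 → 2³ + 5³ + 0³ = 133  — 133 already appeared earlier.

133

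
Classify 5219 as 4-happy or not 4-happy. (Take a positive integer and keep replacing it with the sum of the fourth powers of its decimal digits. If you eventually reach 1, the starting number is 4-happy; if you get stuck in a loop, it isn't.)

not 4-happy

5219 → 5⁴ + 2⁴ + 1⁴ + 9⁴ = 7203
7203 → 7⁴ + 2⁴ + 0⁴ + 3⁴ = 2498
2498 → 2⁴ + 4⁴ + 9⁴ + 8⁴ = 10929
10929 → 1⁴ + 0⁴ + 9⁴ + 2⁴ + 9⁴ = 13139
13139 → 1⁴ + 3⁴ + 1⁴ + 3⁴ + 9⁴ = 6725
6725 → 6⁴ + 7⁴ + 2⁴ + 5⁴ = 4338
4338 → 4⁴ + 3⁴ + 3⁴ + 8⁴ = 4514
4514 → 4⁴ + 5⁴ + 1⁴ + 4⁴ = 1138
1138 → 1⁴ + 1⁴ + 3⁴ + 8⁴ = 4179
4179 → 4⁴ + 1⁴ + 7⁴ + 9⁴ = 9219
9219 → 9⁴ + 2⁴ + 1⁴ + 9⁴ = 13139  — 13139 already seen; the sequence cycles without reaching 1.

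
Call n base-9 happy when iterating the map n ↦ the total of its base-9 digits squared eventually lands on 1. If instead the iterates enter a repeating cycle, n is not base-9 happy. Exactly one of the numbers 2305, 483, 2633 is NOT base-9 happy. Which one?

2633

2305: 2305 → 27 → 9 → 1  — reaches 1 (base-9 happy)
483: 483 → 125 → 81 → 1  — reaches 1 (base-9 happy)
2633: 2633 → 75 → 73 → 65 → 53 → 89 → 65  — repeats 65 (not base-9 happy)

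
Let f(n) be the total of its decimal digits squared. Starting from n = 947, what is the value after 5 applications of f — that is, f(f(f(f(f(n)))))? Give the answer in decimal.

29

947 → 9² + 4² + 7² = 81 + 16 + 49 = 146
146 → 1² + 4² + 6² = 1 + 16 + 36 = 53
53 → 5² + 3² = 25 + 9 = 34
34 → 3² + 4² = 9 + 16 = 25
25 → 2² + 5² = 4 + 25 = 29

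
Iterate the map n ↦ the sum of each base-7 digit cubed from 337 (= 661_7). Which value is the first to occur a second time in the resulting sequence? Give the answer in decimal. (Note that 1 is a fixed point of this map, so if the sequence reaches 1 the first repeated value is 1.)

1

337 = (6,6,1)_7 → 6³ + 6³ + 1³ = 433
433 = (1,1,5,6)_7 → 1³ + 1³ + 5³ + 6³ = 343
343 = (1,0,0,0)_7 → 1³ + 0³ + 0³ + 0³ = 1  — reached the fixed point 1.
1 → 1, so 1 is the first repeated value.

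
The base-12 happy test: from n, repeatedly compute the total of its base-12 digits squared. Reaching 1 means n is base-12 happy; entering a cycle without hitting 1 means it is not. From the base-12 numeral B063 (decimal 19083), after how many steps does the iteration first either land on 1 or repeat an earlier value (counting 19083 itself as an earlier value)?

19083 = (11,0,6,3)_12 → 11² + 0² + 6² + 3² = 166
166 = (1,1,10)_12 → 1² + 1² + 10² = 102
102 = (8,6)_12 → 8² + 6² = 100
100 = (8,4)_12 → 8² + 4² = 80
80 = (6,8)_12 → 6² + 8² = 100  — 100 repeats.
That took 5 steps.

5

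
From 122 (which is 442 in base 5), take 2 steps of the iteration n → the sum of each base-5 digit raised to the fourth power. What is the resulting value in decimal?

122 = (4,4,2)_5 → 4⁴ + 4⁴ + 2⁴ = 528
528 = (4,1,0,3)_5 → 4⁴ + 1⁴ + 0⁴ + 3⁴ = 338

338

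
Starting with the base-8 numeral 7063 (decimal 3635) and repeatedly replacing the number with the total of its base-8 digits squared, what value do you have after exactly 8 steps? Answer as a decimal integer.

16

3635 = (7,0,6,3)_8 → 7² + 0² + 6² + 3² = 49 + 0 + 36 + 9 = 94
94 = (1,3,6)_8 → 1² + 3² + 6² = 1 + 9 + 36 = 46
46 = (5,6)_8 → 5² + 6² = 25 + 36 = 61
61 = (7,5)_8 → 7² + 5² = 49 + 25 = 74
74 = (1,1,2)_8 → 1² + 1² + 2² = 1 + 1 + 4 = 6
6 = (6)_8 → 6² = 36
36 = (4,4)_8 → 4² + 4² = 16 + 16 = 32
32 = (4,0)_8 → 4² + 0² = 16 + 0 = 16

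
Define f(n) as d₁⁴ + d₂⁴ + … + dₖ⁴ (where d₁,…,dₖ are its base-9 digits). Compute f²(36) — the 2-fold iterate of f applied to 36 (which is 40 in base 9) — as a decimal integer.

338

36 = (4,0)_9 → 4⁴ + 0⁴ = 256 + 0 = 256
256 = (3,1,4)_9 → 3⁴ + 1⁴ + 4⁴ = 81 + 1 + 256 = 338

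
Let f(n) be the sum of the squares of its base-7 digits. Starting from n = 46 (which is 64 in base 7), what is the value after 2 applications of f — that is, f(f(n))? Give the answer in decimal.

46 = (6,4)_7 → 6² + 4² = 36 + 16 = 52
52 = (1,0,3)_7 → 1² + 0² + 3² = 1 + 0 + 9 = 10

10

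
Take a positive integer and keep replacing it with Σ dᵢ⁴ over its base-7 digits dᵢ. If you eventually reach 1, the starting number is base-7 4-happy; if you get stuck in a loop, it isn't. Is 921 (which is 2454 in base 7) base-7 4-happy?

not base-7 4-happy

921 = (2,4,5,4)_7 → 2⁴ + 4⁴ + 5⁴ + 4⁴ = 16 + 256 + 625 + 256 = 1153
1153 = (3,2,3,5)_7 → 3⁴ + 2⁴ + 3⁴ + 5⁴ = 81 + 16 + 81 + 625 = 803
803 = (2,2,2,5)_7 → 2⁴ + 2⁴ + 2⁴ + 5⁴ = 16 + 16 + 16 + 625 = 673
673 = (1,6,5,1)_7 → 1⁴ + 6⁴ + 5⁴ + 1⁴ = 1 + 1296 + 625 + 1 = 1923
1923 = (5,4,1,5)_7 → 5⁴ + 4⁴ + 1⁴ + 5⁴ = 625 + 256 + 1 + 625 = 1507
1507 = (4,2,5,2)_7 → 4⁴ + 2⁴ + 5⁴ + 2⁴ = 256 + 16 + 625 + 16 = 913
913 = (2,4,4,3)_7 → 2⁴ + 4⁴ + 4⁴ + 3⁴ = 16 + 256 + 256 + 81 = 609
609 = (1,5,3,0)_7 → 1⁴ + 5⁴ + 3⁴ + 0⁴ = 1 + 625 + 81 + 0 = 707
707 = (2,0,3,0)_7 → 2⁴ + 0⁴ + 3⁴ + 0⁴ = 16 + 0 + 81 + 0 = 97
97 = (1,6,6)_7 → 1⁴ + 6⁴ + 6⁴ = 1 + 1296 + 1296 = 2593
2593 = (1,0,3,6,3)_7 → 1⁴ + 0⁴ + 3⁴ + 6⁴ + 3⁴ = 1 + 0 + 81 + 1296 + 81 = 1459
1459 = (4,1,5,3)_7 → 4⁴ + 1⁴ + 5⁴ + 3⁴ = 256 + 1 + 625 + 81 = 963
963 = (2,5,4,4)_7 → 2⁴ + 5⁴ + 4⁴ + 4⁴ = 16 + 625 + 256 + 256 = 1153  — 1153 already seen; the sequence cycles without reaching 1.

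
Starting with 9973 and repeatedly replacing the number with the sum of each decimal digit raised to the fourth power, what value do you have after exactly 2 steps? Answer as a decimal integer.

2178

9973 → 9⁴ + 9⁴ + 7⁴ + 3⁴ = 15604
15604 → 1⁴ + 5⁴ + 6⁴ + 0⁴ + 4⁴ = 2178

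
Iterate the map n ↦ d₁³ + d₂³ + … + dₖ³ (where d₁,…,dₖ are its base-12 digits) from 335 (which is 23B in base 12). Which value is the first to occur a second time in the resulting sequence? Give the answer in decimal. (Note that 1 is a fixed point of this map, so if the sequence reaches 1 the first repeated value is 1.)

335 = (2,3,11)_12 → 2³ + 3³ + 11³ = 8 + 27 + 1331 = 1366
1366 = (9,5,10)_12 → 9³ + 5³ + 10³ = 729 + 125 + 1000 = 1854
1854 = (1,0,10,6)_12 → 1³ + 0³ + 10³ + 6³ = 1 + 0 + 1000 + 216 = 1217
1217 = (8,5,5)_12 → 8³ + 5³ + 5³ = 512 + 125 + 125 = 762
762 = (5,3,6)_12 → 5³ + 3³ + 6³ = 125 + 27 + 216 = 368
368 = (2,6,8)_12 → 2³ + 6³ + 8³ = 8 + 216 + 512 = 736
736 = (5,1,4)_12 → 5³ + 1³ + 4³ = 125 + 1 + 64 = 190
190 = (1,3,10)_12 → 1³ + 3³ + 10³ = 1 + 27 + 1000 = 1028
1028 = (7,1,8)_12 → 7³ + 1³ + 8³ = 343 + 1 + 512 = 856
856 = (5,11,4)_12 → 5³ + 11³ + 4³ = 125 + 1331 + 64 = 1520
1520 = (10,6,8)_12 → 10³ + 6³ + 8³ = 1000 + 216 + 512 = 1728
1728 = (1,0,0,0)_12 → 1³ + 0³ + 0³ + 0³ = 1 + 0 + 0 + 0 = 1  — reached the fixed point 1.
1 → 1, so 1 is the first repeated value.

1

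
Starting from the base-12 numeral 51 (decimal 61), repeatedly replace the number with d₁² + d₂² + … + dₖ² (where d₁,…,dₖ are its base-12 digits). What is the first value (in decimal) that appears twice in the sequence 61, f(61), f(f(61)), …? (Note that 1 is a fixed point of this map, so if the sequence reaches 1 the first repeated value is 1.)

61 = (5,1)_12 → 5² + 1² = 26
26 = (2,2)_12 → 2² + 2² = 8
8 = (8)_12 → 8² = 64
64 = (5,4)_12 → 5² + 4² = 41
41 = (3,5)_12 → 3² + 5² = 34
34 = (2,10)_12 → 2² + 10² = 104
104 = (8,8)_12 → 8² + 8² = 128
128 = (10,8)_12 → 10² + 8² = 164
164 = (1,1,8)_12 → 1² + 1² + 8² = 66
66 = (5,6)_12 → 5² + 6² = 61  — 61 already appeared earlier.

61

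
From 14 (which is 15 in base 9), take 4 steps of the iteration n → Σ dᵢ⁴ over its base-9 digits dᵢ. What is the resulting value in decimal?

14 = (1,5)_9 → 1⁴ + 5⁴ = 626
626 = (7,6,5)_9 → 7⁴ + 6⁴ + 5⁴ = 4322
4322 = (5,8,3,2)_9 → 5⁴ + 8⁴ + 3⁴ + 2⁴ = 4818
4818 = (6,5,4,3)_9 → 6⁴ + 5⁴ + 4⁴ + 3⁴ = 2258

2258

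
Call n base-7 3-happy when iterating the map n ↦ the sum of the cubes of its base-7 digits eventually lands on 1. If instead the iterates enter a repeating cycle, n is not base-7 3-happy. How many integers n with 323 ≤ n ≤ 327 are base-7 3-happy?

323: 323 → 281 → 251 → 341 → 557 → 137 → 197 → 65 → 17 → 35 → 125 → 251  (repeats 251)
324: 324 → 288 → 342 → 648 → 282 → 258 → 342  (repeats 342)
325: 325 → 307 → 433 → 343 → 1  (reaches 1)
326: 326 → 344 → 2 → 8 → 2  (repeats 2)
327: 327 → 405 → 219 → 99 → 9 → 9  (repeats 9)
base-7 3-happy: 325

1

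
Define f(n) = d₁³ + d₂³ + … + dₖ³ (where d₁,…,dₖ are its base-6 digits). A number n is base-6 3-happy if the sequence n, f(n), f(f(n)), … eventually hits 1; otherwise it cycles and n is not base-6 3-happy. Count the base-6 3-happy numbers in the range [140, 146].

140: 140 → 160 → 136 → 155 → 190 → 190  (repeats 190)
141: 141 → 179 → 314 → 81 → 36 → 1  (reaches 1)
142: 142 → 216 → 1  (reaches 1)
143: 143 → 277 → 67 → 127 → 55 → 29 → 189 → 153 → 92 → 43 → 3 → 27 → 91 → 36 → 1  (reaches 1)
144: 144 → 64 → 129 → 81 → 36 → 1  (reaches 1)
145: 145 → 65 → 190 → 190  (repeats 190)
146: 146 → 72 → 8 → 9 → 28 → 128 → 62 → 73 → 9  (repeats 9)
base-6 3-happy: 141, 142, 143, 144

4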